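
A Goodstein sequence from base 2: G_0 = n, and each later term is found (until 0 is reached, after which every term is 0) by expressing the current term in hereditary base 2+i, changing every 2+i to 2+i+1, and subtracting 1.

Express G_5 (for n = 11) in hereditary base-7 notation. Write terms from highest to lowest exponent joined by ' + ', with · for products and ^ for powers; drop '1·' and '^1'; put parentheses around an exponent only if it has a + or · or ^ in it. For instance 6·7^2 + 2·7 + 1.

G_0 = 11. HB_2(11) = 2^(2 + 1) + 2 + 1. Bump = 85. G_1 = 84.
G_1 = 84. HB_3(84) = 3^(3 + 1) + 3. Bump = 1028. G_2 = 1027.
G_2 = 1027. HB_4(1027) = 4^(4 + 1) + 3. Bump = 15628. G_3 = 15627.
G_3 = 15627. HB_5(15627) = 5^(5 + 1) + 2. Bump = 279938. G_4 = 279937.
G_4 = 279937. HB_6(279937) = 6^(6 + 1) + 1. Bump = 5764802. G_5 = 5764801.
G_5 = 5764801. HB_7(5764801) = 7^(7 + 1). Bump = 134217728. G_6 = 134217727.

7^(7 + 1)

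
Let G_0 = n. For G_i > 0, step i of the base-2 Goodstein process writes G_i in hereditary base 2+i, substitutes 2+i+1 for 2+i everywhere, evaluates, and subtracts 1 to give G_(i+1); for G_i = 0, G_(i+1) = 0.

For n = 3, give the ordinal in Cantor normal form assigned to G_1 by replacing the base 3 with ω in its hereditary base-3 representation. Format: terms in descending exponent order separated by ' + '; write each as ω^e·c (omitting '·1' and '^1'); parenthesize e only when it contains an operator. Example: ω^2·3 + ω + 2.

ω

[0] 3 ≡ 2 + 1 (base 2). Lift 3: 4. −1: 3.
[1] 3 ≡ 3 (base 3). Lift 4: 4. −1: 3.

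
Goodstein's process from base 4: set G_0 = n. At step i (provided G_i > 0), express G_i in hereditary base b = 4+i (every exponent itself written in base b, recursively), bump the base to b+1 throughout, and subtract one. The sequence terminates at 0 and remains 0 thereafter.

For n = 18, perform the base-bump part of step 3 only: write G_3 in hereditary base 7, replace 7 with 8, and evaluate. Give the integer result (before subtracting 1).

54

18 —HB4→ 4^2 + 2 —bump→ 5^2 + 2 = 27 —(−1)→ 26
26 —HB5→ 5^2 + 1 —bump→ 6^2 + 1 = 37 —(−1)→ 36
36 —HB6→ 6^2 —bump→ 7^2 = 49 —(−1)→ 48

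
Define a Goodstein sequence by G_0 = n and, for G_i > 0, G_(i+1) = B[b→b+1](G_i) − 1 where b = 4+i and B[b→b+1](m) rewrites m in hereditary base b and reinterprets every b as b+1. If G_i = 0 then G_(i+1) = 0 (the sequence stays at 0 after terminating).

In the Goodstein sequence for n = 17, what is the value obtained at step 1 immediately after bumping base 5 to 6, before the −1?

step 0: 17 = 4^2 + 1; sub 5 for 4: 5^2 + 1; = 26; G_1 = 26−1 = 25
step 1: 25 = 5^2; sub 6 for 5: 6^2; = 36; G_2 = 36−1 = 35

36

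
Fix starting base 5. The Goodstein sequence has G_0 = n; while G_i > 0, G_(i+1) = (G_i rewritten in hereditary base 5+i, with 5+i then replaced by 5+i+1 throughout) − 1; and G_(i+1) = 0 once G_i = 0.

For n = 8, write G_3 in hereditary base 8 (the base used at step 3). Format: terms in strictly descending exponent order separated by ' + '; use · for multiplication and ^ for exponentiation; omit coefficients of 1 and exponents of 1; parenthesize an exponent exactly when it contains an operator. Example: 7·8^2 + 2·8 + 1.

step 0: 8 = 5 + 3; sub 6 for 5: 6 + 3; = 9; G_1 = 9−1 = 8
step 1: 8 = 6 + 2; sub 7 for 6: 7 + 2; = 9; G_2 = 9−1 = 8
step 2: 8 = 7 + 1; sub 8 for 7: 8 + 1; = 9; G_3 = 9−1 = 8
step 3: 8 = 8; sub 9 for 8: 9; = 9; G_4 = 9−1 = 8

8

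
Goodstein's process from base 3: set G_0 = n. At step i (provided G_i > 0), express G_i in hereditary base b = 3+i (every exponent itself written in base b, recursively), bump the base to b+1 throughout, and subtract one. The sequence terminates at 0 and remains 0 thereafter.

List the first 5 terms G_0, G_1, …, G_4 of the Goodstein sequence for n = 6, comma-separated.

(0) 6|_3 = 2·3 ↦ 2·4|_4 = 8 ⇒ 7
(1) 7|_4 = 4 + 3 ↦ 5 + 3|_5 = 8 ⇒ 7
(2) 7|_5 = 5 + 2 ↦ 6 + 2|_6 = 8 ⇒ 7
(3) 7|_6 = 6 + 1 ↦ 7 + 1|_7 = 8 ⇒ 7

6, 7, 7, 7, 7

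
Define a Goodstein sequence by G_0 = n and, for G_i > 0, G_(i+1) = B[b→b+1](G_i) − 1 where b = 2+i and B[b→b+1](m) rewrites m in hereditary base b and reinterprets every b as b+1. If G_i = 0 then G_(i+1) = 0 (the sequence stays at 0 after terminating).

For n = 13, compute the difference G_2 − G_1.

1171

base 2: 13 = 2^(2 + 1) + 2^2 + 1; at 3: 3^(3 + 1) + 3^3 + 1 = 109; next = 108
base 3: 108 = 3^(3 + 1) + 3^3; at 4: 4^(4 + 1) + 4^4 = 1280; next = 1279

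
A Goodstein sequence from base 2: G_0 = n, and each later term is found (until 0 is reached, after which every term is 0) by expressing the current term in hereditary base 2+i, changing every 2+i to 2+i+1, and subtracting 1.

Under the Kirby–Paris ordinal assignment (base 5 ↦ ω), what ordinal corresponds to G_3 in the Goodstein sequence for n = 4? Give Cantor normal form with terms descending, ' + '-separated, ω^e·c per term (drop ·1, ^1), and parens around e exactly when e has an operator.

ω^2·2 + ω·2

base 2: 4 = 2^2; at 3: 3^3 = 27; next = 26
base 3: 26 = 2·3^2 + 2·3 + 2; at 4: 2·4^2 + 2·4 + 2 = 42; next = 41
base 4: 41 = 2·4^2 + 2·4 + 1; at 5: 2·5^2 + 2·5 + 1 = 61; next = 60
base 5: 60 = 2·5^2 + 2·5; at 6: 2·6^2 + 2·6 = 84; next = 83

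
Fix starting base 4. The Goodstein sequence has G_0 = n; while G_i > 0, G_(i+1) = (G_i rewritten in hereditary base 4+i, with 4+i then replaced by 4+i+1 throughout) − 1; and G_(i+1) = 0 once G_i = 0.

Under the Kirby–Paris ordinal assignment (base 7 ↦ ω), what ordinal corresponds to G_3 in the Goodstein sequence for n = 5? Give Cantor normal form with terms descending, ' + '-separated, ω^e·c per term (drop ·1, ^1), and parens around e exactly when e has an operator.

(0) 5|_4 = 4 + 1 ↦ 5 + 1|_5 = 6 ⇒ 5
(1) 5|_5 = 5 ↦ 6|_6 = 6 ⇒ 5
(2) 5|_6 = 5 ↦ 5|_7 = 5 ⇒ 4

4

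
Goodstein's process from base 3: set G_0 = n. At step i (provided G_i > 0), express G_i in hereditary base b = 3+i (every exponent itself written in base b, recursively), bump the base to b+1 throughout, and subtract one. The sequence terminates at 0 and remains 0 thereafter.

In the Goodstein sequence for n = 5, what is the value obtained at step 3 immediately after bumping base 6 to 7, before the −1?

G_0 = 5. HB_3(5) = 3 + 2. Bump = 6. G_1 = 5.
G_1 = 5. HB_4(5) = 4 + 1. Bump = 6. G_2 = 5.
G_2 = 5. HB_5(5) = 5. Bump = 6. G_3 = 5.
G_3 = 5. HB_6(5) = 5. Bump = 5. G_4 = 4.

5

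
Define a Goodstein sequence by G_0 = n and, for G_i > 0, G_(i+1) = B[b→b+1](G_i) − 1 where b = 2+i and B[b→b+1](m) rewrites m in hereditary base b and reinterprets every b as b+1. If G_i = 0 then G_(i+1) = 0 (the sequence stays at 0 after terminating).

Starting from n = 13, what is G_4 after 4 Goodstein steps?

280711

[0] 13 ≡ 2^(2 + 1) + 2^2 + 1 (base 2). Lift 3: 109. −1: 108.
[1] 108 ≡ 3^(3 + 1) + 3^3 (base 3). Lift 4: 1280. −1: 1279.
[2] 1279 ≡ 4^(4 + 1) + 3·4^3 + 3·4^2 + 3·4 + 3 (base 4). Lift 5: 16093. −1: 16092.
[3] 16092 ≡ 5^(5 + 1) + 3·5^3 + 3·5^2 + 3·5 + 2 (base 5). Lift 6: 280712. −1: 280711.
[4] 280711 ≡ 6^(6 + 1) + 3·6^3 + 3·6^2 + 3·6 + 1 (base 6). Lift 7: 5765999. −1: 5765998.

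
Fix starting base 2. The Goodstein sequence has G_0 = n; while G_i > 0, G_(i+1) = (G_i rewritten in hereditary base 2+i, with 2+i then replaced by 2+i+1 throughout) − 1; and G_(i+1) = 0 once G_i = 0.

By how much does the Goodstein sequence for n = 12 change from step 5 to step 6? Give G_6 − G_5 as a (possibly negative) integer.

128452957

G_0 = 12. HB_2(12) = 2^(2 + 1) + 2^2. Bump = 108. G_1 = 107.
G_1 = 107. HB_3(107) = 3^(3 + 1) + 2·3^2 + 2·3 + 2. Bump = 1066. G_2 = 1065.
G_2 = 1065. HB_4(1065) = 4^(4 + 1) + 2·4^2 + 2·4 + 1. Bump = 15686. G_3 = 15685.
G_3 = 15685. HB_5(15685) = 5^(5 + 1) + 2·5^2 + 2·5. Bump = 280020. G_4 = 280019.
G_4 = 280019. HB_6(280019) = 6^(6 + 1) + 2·6^2 + 6 + 5. Bump = 5764911. G_5 = 5764910.
G_5 = 5764910. HB_7(5764910) = 7^(7 + 1) + 2·7^2 + 7 + 4. Bump = 134217868. G_6 = 134217867.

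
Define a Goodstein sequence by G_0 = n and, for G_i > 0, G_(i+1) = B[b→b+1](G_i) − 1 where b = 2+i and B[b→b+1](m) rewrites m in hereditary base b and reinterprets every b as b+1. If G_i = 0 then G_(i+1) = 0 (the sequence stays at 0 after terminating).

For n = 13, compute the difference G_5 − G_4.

base 2: 13 = 2^(2 + 1) + 2^2 + 1; at 3: 3^(3 + 1) + 3^3 + 1 = 109; next = 108
base 3: 108 = 3^(3 + 1) + 3^3; at 4: 4^(4 + 1) + 4^4 = 1280; next = 1279
base 4: 1279 = 4^(4 + 1) + 3·4^3 + 3·4^2 + 3·4 + 3; at 5: 5^(5 + 1) + 3·5^3 + 3·5^2 + 3·5 + 3 = 16093; next = 16092
base 5: 16092 = 5^(5 + 1) + 3·5^3 + 3·5^2 + 3·5 + 2; at 6: 6^(6 + 1) + 3·6^3 + 3·6^2 + 3·6 + 2 = 280712; next = 280711
base 6: 280711 = 6^(6 + 1) + 3·6^3 + 3·6^2 + 3·6 + 1; at 7: 7^(7 + 1) + 3·7^3 + 3·7^2 + 3·7 + 1 = 5765999; next = 5765998

5485287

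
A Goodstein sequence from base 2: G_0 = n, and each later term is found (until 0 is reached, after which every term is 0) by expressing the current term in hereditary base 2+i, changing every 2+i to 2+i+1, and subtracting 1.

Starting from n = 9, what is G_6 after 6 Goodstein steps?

G_0=9  [base 2] 2^(2 + 1) + 1  →[2↦3]→  3^(3 + 1) + 1 = 82  −1 ⇒ G_1=81
G_1=81  [base 3] 3^(3 + 1)  →[3↦4]→  4^(4 + 1) = 1024  −1 ⇒ G_2=1023
G_2=1023  [base 4] 3·4^4 + 3·4^3 + 3·4^2 + 3·4 + 3  →[4↦5]→  3·5^5 + 3·5^3 + 3·5^2 + 3·5 + 3 = 9843  −1 ⇒ G_3=9842
G_3=9842  [base 5] 3·5^5 + 3·5^3 + 3·5^2 + 3·5 + 2  →[5↦6]→  3·6^6 + 3·6^3 + 3·6^2 + 3·6 + 2 = 140744  −1 ⇒ G_4=140743
G_4=140743  [base 6] 3·6^6 + 3·6^3 + 3·6^2 + 3·6 + 1  →[6↦7]→  3·7^7 + 3·7^3 + 3·7^2 + 3·7 + 1 = 2471827  −1 ⇒ G_5=2471826
G_5=2471826  [base 7] 3·7^7 + 3·7^3 + 3·7^2 + 3·7  →[7↦8]→  3·8^8 + 3·8^3 + 3·8^2 + 3·8 = 50333400  −1 ⇒ G_6=50333399

50333399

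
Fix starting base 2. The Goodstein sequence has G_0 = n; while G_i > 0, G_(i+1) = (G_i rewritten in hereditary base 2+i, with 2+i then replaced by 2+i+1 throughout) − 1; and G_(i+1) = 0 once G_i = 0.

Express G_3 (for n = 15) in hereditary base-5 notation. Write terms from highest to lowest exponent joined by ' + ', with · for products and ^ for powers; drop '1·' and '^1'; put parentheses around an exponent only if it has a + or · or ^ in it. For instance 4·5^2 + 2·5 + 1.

5^(5 + 1) + 5^5 + 2

G_0 = 15. HB_2(15) = 2^(2 + 1) + 2^2 + 2 + 1. Bump = 112. G_1 = 111.
G_1 = 111. HB_3(111) = 3^(3 + 1) + 3^3 + 3. Bump = 1284. G_2 = 1283.
G_2 = 1283. HB_4(1283) = 4^(4 + 1) + 4^4 + 3. Bump = 18753. G_3 = 18752.
G_3 = 18752. HB_5(18752) = 5^(5 + 1) + 5^5 + 2. Bump = 326594. G_4 = 326593.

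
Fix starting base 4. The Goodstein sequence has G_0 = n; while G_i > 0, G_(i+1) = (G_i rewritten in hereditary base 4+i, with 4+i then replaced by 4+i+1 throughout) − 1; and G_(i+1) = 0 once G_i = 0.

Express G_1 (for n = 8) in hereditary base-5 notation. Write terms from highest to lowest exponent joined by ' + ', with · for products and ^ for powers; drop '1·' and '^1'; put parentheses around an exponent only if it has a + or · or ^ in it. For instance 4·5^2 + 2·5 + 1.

i=0: 8 = 2·4 (b=4); 4→5: 2·5 = 10; 10−1 = 9
i=1: 9 = 5 + 4 (b=5); 5→6: 6 + 4 = 10; 10−1 = 9

5 + 4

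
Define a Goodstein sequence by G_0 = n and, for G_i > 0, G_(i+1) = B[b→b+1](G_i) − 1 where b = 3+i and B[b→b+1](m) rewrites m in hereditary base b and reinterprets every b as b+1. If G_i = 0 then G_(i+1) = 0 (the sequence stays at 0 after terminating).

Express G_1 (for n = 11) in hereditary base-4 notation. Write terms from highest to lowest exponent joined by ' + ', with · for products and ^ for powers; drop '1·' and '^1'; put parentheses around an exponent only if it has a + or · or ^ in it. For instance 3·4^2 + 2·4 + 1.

4^2 + 1

base 3: 11 = 3^2 + 2; at 4: 4^2 + 2 = 18; next = 17
base 4: 17 = 4^2 + 1; at 5: 5^2 + 1 = 26; next = 25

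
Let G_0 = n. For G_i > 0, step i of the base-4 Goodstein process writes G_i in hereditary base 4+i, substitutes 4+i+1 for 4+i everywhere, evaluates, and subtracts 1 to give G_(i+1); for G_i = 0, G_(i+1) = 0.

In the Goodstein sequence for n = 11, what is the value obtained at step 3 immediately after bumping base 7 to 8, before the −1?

16

step 0: 11 = 2·4 + 3; sub 5 for 4: 2·5 + 3; = 13; G_1 = 13−1 = 12
step 1: 12 = 2·5 + 2; sub 6 for 5: 2·6 + 2; = 14; G_2 = 14−1 = 13
step 2: 13 = 2·6 + 1; sub 7 for 6: 2·7 + 1; = 15; G_3 = 15−1 = 14
step 3: 14 = 2·7; sub 8 for 7: 2·8; = 16; G_4 = 16−1 = 15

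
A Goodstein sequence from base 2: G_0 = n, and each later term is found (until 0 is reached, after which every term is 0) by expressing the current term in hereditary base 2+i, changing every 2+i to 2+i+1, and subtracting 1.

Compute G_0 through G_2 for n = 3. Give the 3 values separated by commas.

[0] 3 ≡ 2 + 1 (base 2). Lift 3: 4. −1: 3.
[1] 3 ≡ 3 (base 3). Lift 4: 4. −1: 3.

3, 3, 3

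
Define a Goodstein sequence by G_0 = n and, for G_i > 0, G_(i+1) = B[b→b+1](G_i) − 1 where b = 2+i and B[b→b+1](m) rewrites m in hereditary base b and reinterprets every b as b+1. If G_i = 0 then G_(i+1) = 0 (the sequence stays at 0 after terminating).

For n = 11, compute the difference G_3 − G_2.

11 —HB2→ 2^(2 + 1) + 2 + 1 —bump→ 3^(3 + 1) + 3 + 1 = 85 —(−1)→ 84
84 —HB3→ 3^(3 + 1) + 3 —bump→ 4^(4 + 1) + 4 = 1028 —(−1)→ 1027
1027 —HB4→ 4^(4 + 1) + 3 —bump→ 5^(5 + 1) + 3 = 15628 —(−1)→ 15627

14600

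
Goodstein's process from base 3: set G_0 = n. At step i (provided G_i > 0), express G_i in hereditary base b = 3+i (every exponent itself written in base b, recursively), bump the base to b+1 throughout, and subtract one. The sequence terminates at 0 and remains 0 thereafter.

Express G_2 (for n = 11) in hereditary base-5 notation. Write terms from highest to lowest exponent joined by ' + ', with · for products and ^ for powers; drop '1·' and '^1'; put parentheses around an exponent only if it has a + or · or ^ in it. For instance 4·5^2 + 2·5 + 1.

step 0: 11 = 3^2 + 2; sub 4 for 3: 4^2 + 2; = 18; G_1 = 18−1 = 17
step 1: 17 = 4^2 + 1; sub 5 for 4: 5^2 + 1; = 26; G_2 = 26−1 = 25

5^2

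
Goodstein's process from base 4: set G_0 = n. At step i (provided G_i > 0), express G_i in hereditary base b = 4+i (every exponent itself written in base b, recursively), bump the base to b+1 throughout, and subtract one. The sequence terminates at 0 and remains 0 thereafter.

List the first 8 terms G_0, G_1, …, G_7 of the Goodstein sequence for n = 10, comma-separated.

step 0: 10 = 2·4 + 2; sub 5 for 4: 2·5 + 2; = 12; G_1 = 12−1 = 11
step 1: 11 = 2·5 + 1; sub 6 for 5: 2·6 + 1; = 13; G_2 = 13−1 = 12
step 2: 12 = 2·6; sub 7 for 6: 2·7; = 14; G_3 = 14−1 = 13
step 3: 13 = 7 + 6; sub 8 for 7: 8 + 6; = 14; G_4 = 14−1 = 13
step 4: 13 = 8 + 5; sub 9 for 8: 9 + 5; = 14; G_5 = 14−1 = 13
step 5: 13 = 9 + 4; sub 10 for 9: 10 + 4; = 14; G_6 = 14−1 = 13
step 6: 13 = 10 + 3; sub 11 for 10: 11 + 3; = 14; G_7 = 14−1 = 13

10, 11, 12, 13, 13, 13, 13, 13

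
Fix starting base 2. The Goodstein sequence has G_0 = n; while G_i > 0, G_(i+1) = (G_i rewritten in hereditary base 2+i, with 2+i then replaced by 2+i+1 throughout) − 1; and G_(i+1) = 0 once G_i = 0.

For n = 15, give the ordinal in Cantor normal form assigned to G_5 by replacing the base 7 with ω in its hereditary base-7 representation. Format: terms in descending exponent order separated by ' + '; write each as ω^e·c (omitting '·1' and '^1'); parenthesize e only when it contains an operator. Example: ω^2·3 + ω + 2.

i=0: 15 = 2^(2 + 1) + 2^2 + 2 + 1 (b=2); 2→3: 3^(3 + 1) + 3^3 + 3 + 1 = 112; 112−1 = 111
i=1: 111 = 3^(3 + 1) + 3^3 + 3 (b=3); 3→4: 4^(4 + 1) + 4^4 + 4 = 1284; 1284−1 = 1283
i=2: 1283 = 4^(4 + 1) + 4^4 + 3 (b=4); 4→5: 5^(5 + 1) + 5^5 + 3 = 18753; 18753−1 = 18752
i=3: 18752 = 5^(5 + 1) + 5^5 + 2 (b=5); 5→6: 6^(6 + 1) + 6^6 + 2 = 326594; 326594−1 = 326593
i=4: 326593 = 6^(6 + 1) + 6^6 + 1 (b=6); 6→7: 7^(7 + 1) + 7^7 + 1 = 6588345; 6588345−1 = 6588344
i=5: 6588344 = 7^(7 + 1) + 7^7 (b=7); 7→8: 8^(8 + 1) + 8^8 = 150994944; 150994944−1 = 150994943

ω^(ω + 1) + ω^ω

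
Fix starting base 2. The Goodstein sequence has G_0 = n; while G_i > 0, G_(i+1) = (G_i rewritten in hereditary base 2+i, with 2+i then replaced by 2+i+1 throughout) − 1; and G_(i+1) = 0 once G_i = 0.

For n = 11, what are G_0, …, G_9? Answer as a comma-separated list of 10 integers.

[0] 11 ≡ 2^(2 + 1) + 2 + 1 (base 2). Lift 3: 85. −1: 84.
[1] 84 ≡ 3^(3 + 1) + 3 (base 3). Lift 4: 1028. −1: 1027.
[2] 1027 ≡ 4^(4 + 1) + 3 (base 4). Lift 5: 15628. −1: 15627.
[3] 15627 ≡ 5^(5 + 1) + 2 (base 5). Lift 6: 279938. −1: 279937.
[4] 279937 ≡ 6^(6 + 1) + 1 (base 6). Lift 7: 5764802. −1: 5764801.
[5] 5764801 ≡ 7^(7 + 1) (base 7). Lift 8: 134217728. −1: 134217727.
[6] 134217727 ≡ 7·8^8 + 7·8^7 + 7·8^6 + 7·8^5 + 7·8^4 + 7·8^3 + 7·8^2 + 7·8 + 7 (base 8). Lift 9: 2749609303. −1: 2749609302.
[7] 2749609302 ≡ 7·9^9 + 7·9^7 + 7·9^6 + 7·9^5 + 7·9^4 + 7·9^3 + 7·9^2 + 7·9 + 6 (base 9). Lift 10: 70077777776. −1: 70077777775.
[8] 70077777775 ≡ 7·10^10 + 7·10^7 + 7·10^6 + 7·10^5 + 7·10^4 + 7·10^3 + 7·10^2 + 7·10 + 5 (base 10). Lift 11: 1997331745491. −1: 1997331745490.

11, 84, 1027, 15627, 279937, 5764801, 134217727, 2749609302, 70077777775, 1997331745490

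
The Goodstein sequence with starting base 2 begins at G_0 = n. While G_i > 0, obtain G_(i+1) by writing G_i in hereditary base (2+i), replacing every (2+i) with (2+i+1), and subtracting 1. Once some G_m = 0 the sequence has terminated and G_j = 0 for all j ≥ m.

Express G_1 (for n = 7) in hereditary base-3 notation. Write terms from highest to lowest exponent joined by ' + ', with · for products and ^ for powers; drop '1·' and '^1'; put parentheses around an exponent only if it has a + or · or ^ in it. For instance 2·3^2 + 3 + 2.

G_0 = 7. HB_2(7) = 2^2 + 2 + 1. Bump = 31. G_1 = 30.
G_1 = 30. HB_3(30) = 3^3 + 3. Bump = 260. G_2 = 259.

3^3 + 3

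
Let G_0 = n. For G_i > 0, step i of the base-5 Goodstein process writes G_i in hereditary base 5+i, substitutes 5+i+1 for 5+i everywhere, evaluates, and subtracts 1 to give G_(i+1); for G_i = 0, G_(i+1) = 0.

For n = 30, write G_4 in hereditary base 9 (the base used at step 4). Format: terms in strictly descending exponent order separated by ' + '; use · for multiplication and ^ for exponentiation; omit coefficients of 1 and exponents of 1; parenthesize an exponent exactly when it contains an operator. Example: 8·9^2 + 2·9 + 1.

9^2 + 2

G_0=30  [base 5] 5^2 + 5  →[5↦6]→  6^2 + 6 = 42  −1 ⇒ G_1=41
G_1=41  [base 6] 6^2 + 5  →[6↦7]→  7^2 + 5 = 54  −1 ⇒ G_2=53
G_2=53  [base 7] 7^2 + 4  →[7↦8]→  8^2 + 4 = 68  −1 ⇒ G_3=67
G_3=67  [base 8] 8^2 + 3  →[8↦9]→  9^2 + 3 = 84  −1 ⇒ G_4=83
G_4=83  [base 9] 9^2 + 2  →[9↦10]→  10^2 + 2 = 102  −1 ⇒ G_5=101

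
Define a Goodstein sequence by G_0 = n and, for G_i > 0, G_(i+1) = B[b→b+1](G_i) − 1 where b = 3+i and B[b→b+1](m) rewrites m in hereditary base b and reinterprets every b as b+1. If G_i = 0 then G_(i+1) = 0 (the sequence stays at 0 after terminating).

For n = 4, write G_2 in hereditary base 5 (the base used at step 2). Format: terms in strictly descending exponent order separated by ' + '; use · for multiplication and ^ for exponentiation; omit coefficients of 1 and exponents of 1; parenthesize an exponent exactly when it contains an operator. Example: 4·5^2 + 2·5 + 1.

(0) 4|_3 = 3 + 1 ↦ 4 + 1|_4 = 5 ⇒ 4
(1) 4|_4 = 4 ↦ 5|_5 = 5 ⇒ 4
(2) 4|_5 = 4 ↦ 4|_6 = 4 ⇒ 3

4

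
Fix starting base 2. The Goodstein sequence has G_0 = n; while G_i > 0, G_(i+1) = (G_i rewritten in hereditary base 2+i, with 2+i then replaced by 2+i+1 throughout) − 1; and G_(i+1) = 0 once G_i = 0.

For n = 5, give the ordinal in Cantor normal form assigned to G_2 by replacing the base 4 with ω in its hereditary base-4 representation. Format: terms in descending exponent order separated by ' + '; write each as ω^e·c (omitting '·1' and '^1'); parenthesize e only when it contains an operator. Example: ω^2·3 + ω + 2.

G_0 = 5. HB_2(5) = 2^2 + 1. Bump = 28. G_1 = 27.
G_1 = 27. HB_3(27) = 3^3. Bump = 256. G_2 = 255.
G_2 = 255. HB_4(255) = 3·4^3 + 3·4^2 + 3·4 + 3. Bump = 468. G_3 = 467.

ω^3·3 + ω^2·3 + ω·3 + 3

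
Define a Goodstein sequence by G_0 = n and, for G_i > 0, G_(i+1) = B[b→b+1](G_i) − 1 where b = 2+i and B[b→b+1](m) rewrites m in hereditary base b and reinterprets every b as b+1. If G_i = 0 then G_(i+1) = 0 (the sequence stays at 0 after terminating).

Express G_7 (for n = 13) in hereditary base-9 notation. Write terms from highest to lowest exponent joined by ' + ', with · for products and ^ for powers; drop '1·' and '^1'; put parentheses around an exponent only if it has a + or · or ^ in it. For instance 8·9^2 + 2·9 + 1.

9^(9 + 1) + 3·9^3 + 3·9^2 + 2·9 + 6

base 2: 13 = 2^(2 + 1) + 2^2 + 1; at 3: 3^(3 + 1) + 3^3 + 1 = 109; next = 108
base 3: 108 = 3^(3 + 1) + 3^3; at 4: 4^(4 + 1) + 4^4 = 1280; next = 1279
base 4: 1279 = 4^(4 + 1) + 3·4^3 + 3·4^2 + 3·4 + 3; at 5: 5^(5 + 1) + 3·5^3 + 3·5^2 + 3·5 + 3 = 16093; next = 16092
base 5: 16092 = 5^(5 + 1) + 3·5^3 + 3·5^2 + 3·5 + 2; at 6: 6^(6 + 1) + 3·6^3 + 3·6^2 + 3·6 + 2 = 280712; next = 280711
base 6: 280711 = 6^(6 + 1) + 3·6^3 + 3·6^2 + 3·6 + 1; at 7: 7^(7 + 1) + 3·7^3 + 3·7^2 + 3·7 + 1 = 5765999; next = 5765998
base 7: 5765998 = 7^(7 + 1) + 3·7^3 + 3·7^2 + 3·7; at 8: 8^(8 + 1) + 3·8^3 + 3·8^2 + 3·8 = 134219480; next = 134219479
base 8: 134219479 = 8^(8 + 1) + 3·8^3 + 3·8^2 + 2·8 + 7; at 9: 9^(9 + 1) + 3·9^3 + 3·9^2 + 2·9 + 7 = 3486786856; next = 3486786855
base 9: 3486786855 = 9^(9 + 1) + 3·9^3 + 3·9^2 + 2·9 + 6; at 10: 10^(10 + 1) + 3·10^3 + 3·10^2 + 2·10 + 6 = 100000003326; next = 100000003325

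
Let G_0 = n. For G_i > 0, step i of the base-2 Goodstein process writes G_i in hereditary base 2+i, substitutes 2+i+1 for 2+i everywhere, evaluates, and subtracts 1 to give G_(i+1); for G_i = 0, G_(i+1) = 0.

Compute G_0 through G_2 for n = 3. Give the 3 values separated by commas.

3, 3, 3

[0] 3 ≡ 2 + 1 (base 2). Lift 3: 4. −1: 3.
[1] 3 ≡ 3 (base 3). Lift 4: 4. −1: 3.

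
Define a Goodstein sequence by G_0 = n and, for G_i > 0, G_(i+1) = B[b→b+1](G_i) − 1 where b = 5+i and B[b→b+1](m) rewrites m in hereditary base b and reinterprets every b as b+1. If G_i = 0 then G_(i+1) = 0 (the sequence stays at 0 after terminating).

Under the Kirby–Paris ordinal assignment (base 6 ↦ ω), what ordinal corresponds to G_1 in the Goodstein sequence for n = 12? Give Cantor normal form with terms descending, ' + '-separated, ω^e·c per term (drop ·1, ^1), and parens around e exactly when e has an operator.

ω·2 + 1

G_0 = 12. HB_5(12) = 2·5 + 2. Bump = 14. G_1 = 13.
G_1 = 13. HB_6(13) = 2·6 + 1. Bump = 15. G_2 = 14.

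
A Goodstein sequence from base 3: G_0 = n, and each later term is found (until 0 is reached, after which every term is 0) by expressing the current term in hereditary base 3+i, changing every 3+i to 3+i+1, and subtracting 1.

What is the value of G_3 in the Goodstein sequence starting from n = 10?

27

G_0=10  [base 3] 3^2 + 1  →[3↦4]→  4^2 + 1 = 17  −1 ⇒ G_1=16
G_1=16  [base 4] 4^2  →[4↦5]→  5^2 = 25  −1 ⇒ G_2=24
G_2=24  [base 5] 4·5 + 4  →[5↦6]→  4·6 + 4 = 28  −1 ⇒ G_3=27
G_3=27  [base 6] 4·6 + 3  →[6↦7]→  4·7 + 3 = 31  −1 ⇒ G_4=30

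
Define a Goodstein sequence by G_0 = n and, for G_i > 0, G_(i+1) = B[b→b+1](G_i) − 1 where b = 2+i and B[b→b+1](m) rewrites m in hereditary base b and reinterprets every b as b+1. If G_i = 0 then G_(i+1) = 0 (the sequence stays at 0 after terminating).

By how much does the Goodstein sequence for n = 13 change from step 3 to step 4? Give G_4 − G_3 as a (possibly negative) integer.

G_0=13  [base 2] 2^(2 + 1) + 2^2 + 1  →[2↦3]→  3^(3 + 1) + 3^3 + 1 = 109  −1 ⇒ G_1=108
G_1=108  [base 3] 3^(3 + 1) + 3^3  →[3↦4]→  4^(4 + 1) + 4^4 = 1280  −1 ⇒ G_2=1279
G_2=1279  [base 4] 4^(4 + 1) + 3·4^3 + 3·4^2 + 3·4 + 3  →[4↦5]→  5^(5 + 1) + 3·5^3 + 3·5^2 + 3·5 + 3 = 16093  −1 ⇒ G_3=16092
G_3=16092  [base 5] 5^(5 + 1) + 3·5^3 + 3·5^2 + 3·5 + 2  →[5↦6]→  6^(6 + 1) + 3·6^3 + 3·6^2 + 3·6 + 2 = 280712  −1 ⇒ G_4=280711

264619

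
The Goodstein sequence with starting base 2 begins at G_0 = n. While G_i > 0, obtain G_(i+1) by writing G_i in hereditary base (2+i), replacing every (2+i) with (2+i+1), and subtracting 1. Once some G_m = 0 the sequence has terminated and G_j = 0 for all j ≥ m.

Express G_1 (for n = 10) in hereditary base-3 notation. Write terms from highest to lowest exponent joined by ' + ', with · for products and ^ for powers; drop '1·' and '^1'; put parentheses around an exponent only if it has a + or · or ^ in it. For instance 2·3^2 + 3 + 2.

3^(3 + 1) + 2

G_0=10  [base 2] 2^(2 + 1) + 2  →[2↦3]→  3^(3 + 1) + 3 = 84  −1 ⇒ G_1=83
G_1=83  [base 3] 3^(3 + 1) + 2  →[3↦4]→  4^(4 + 1) + 2 = 1026  −1 ⇒ G_2=1025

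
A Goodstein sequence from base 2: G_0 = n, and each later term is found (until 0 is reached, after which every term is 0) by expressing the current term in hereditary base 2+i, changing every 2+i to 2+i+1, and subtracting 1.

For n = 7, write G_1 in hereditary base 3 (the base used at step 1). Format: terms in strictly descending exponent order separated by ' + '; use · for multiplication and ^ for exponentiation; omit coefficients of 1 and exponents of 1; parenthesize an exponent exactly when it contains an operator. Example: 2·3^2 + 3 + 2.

(0) 7|_2 = 2^2 + 2 + 1 ↦ 3^3 + 3 + 1|_3 = 31 ⇒ 30
(1) 30|_3 = 3^3 + 3 ↦ 4^4 + 4|_4 = 260 ⇒ 259

3^3 + 3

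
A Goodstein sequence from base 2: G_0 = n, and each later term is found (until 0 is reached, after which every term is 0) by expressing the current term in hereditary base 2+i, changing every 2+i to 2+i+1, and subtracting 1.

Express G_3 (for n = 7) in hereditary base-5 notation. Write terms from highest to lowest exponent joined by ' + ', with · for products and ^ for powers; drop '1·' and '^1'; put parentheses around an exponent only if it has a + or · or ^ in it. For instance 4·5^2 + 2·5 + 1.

5^5 + 2

G_0 = 7. HB_2(7) = 2^2 + 2 + 1. Bump = 31. G_1 = 30.
G_1 = 30. HB_3(30) = 3^3 + 3. Bump = 260. G_2 = 259.
G_2 = 259. HB_4(259) = 4^4 + 3. Bump = 3128. G_3 = 3127.
G_3 = 3127. HB_5(3127) = 5^5 + 2. Bump = 46658. G_4 = 46657.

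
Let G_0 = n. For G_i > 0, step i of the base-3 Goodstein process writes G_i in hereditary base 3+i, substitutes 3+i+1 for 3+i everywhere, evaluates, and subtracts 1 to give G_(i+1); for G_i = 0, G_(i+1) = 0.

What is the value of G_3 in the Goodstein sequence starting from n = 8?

11

G_0 = 8. HB_3(8) = 2·3 + 2. Bump = 10. G_1 = 9.
G_1 = 9. HB_4(9) = 2·4 + 1. Bump = 11. G_2 = 10.
G_2 = 10. HB_5(10) = 2·5. Bump = 12. G_3 = 11.
G_3 = 11. HB_6(11) = 6 + 5. Bump = 12. G_4 = 11.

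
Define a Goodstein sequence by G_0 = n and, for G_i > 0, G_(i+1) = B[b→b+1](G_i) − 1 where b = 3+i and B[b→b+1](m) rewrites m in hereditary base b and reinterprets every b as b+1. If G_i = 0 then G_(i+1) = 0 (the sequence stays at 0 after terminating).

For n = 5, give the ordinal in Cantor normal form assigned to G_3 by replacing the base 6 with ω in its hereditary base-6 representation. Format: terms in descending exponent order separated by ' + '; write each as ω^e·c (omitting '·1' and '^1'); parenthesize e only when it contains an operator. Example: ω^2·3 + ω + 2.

5

step 0: 5 = 3 + 2; sub 4 for 3: 4 + 2; = 6; G_1 = 6−1 = 5
step 1: 5 = 4 + 1; sub 5 for 4: 5 + 1; = 6; G_2 = 6−1 = 5
step 2: 5 = 5; sub 6 for 5: 6; = 6; G_3 = 6−1 = 5
step 3: 5 = 5; sub 7 for 6: 5; = 5; G_4 = 5−1 = 4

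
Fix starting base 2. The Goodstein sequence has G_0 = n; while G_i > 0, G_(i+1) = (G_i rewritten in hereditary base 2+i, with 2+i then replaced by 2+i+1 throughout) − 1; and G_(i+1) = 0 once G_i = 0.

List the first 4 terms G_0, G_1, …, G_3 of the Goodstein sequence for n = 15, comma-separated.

15, 111, 1283, 18752

i=0: 15 = 2^(2 + 1) + 2^2 + 2 + 1 (b=2); 2→3: 3^(3 + 1) + 3^3 + 3 + 1 = 112; 112−1 = 111
i=1: 111 = 3^(3 + 1) + 3^3 + 3 (b=3); 3→4: 4^(4 + 1) + 4^4 + 4 = 1284; 1284−1 = 1283
i=2: 1283 = 4^(4 + 1) + 4^4 + 3 (b=4); 4→5: 5^(5 + 1) + 5^5 + 3 = 18753; 18753−1 = 18752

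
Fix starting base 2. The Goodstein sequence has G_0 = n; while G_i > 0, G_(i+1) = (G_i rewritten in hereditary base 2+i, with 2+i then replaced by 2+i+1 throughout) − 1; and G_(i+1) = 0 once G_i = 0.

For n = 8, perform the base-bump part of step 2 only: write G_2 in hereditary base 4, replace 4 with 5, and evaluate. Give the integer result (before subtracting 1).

G_0=8  [base 2] 2^(2 + 1)  →[2↦3]→  3^(3 + 1) = 81  −1 ⇒ G_1=80
G_1=80  [base 3] 2·3^3 + 2·3^2 + 2·3 + 2  →[3↦4]→  2·4^4 + 2·4^2 + 2·4 + 2 = 554  −1 ⇒ G_2=553

6311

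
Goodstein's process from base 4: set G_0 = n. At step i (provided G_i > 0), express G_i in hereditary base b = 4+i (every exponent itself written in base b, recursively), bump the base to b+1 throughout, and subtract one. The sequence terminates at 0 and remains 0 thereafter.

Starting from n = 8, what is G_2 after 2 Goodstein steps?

step 0: 8 = 2·4; sub 5 for 4: 2·5; = 10; G_1 = 10−1 = 9
step 1: 9 = 5 + 4; sub 6 for 5: 6 + 4; = 10; G_2 = 10−1 = 9

9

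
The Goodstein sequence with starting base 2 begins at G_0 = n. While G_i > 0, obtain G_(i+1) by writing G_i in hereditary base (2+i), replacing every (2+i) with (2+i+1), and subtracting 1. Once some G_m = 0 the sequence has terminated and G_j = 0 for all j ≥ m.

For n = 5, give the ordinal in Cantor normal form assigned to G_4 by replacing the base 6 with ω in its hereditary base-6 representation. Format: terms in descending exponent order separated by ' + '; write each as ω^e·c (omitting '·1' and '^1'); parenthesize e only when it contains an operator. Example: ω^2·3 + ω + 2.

5 —HB2→ 2^2 + 1 —bump→ 3^3 + 1 = 28 —(−1)→ 27
27 —HB3→ 3^3 —bump→ 4^4 = 256 —(−1)→ 255
255 —HB4→ 3·4^3 + 3·4^2 + 3·4 + 3 —bump→ 3·5^3 + 3·5^2 + 3·5 + 3 = 468 —(−1)→ 467
467 —HB5→ 3·5^3 + 3·5^2 + 3·5 + 2 —bump→ 3·6^3 + 3·6^2 + 3·6 + 2 = 776 —(−1)→ 775
775 —HB6→ 3·6^3 + 3·6^2 + 3·6 + 1 —bump→ 3·7^3 + 3·7^2 + 3·7 + 1 = 1198 —(−1)→ 1197

ω^3·3 + ω^2·3 + ω·3 + 1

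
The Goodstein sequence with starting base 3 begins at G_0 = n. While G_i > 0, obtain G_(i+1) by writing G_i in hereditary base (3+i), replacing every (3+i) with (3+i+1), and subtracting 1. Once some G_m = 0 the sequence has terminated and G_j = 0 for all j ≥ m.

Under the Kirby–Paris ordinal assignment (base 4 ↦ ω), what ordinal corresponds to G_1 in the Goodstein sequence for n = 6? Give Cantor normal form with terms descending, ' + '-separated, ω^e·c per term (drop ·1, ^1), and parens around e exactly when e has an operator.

ω + 3

base 3: 6 = 2·3; at 4: 2·4 = 8; next = 7
base 4: 7 = 4 + 3; at 5: 5 + 3 = 8; next = 7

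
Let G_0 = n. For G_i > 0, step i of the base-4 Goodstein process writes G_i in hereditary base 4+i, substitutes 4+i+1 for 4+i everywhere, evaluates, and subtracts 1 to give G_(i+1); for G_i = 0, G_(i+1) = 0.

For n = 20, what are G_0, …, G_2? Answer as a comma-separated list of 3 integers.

20, 29, 39

[0] 20 ≡ 4^2 + 4 (base 4). Lift 5: 30. −1: 29.
[1] 29 ≡ 5^2 + 4 (base 5). Lift 6: 40. −1: 39.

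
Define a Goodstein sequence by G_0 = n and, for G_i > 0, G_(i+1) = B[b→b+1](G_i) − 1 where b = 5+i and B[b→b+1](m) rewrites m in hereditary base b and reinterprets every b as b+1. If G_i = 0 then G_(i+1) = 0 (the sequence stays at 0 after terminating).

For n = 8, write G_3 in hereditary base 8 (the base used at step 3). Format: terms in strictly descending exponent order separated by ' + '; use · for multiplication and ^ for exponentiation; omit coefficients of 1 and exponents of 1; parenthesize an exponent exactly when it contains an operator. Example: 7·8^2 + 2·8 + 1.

(0) 8|_5 = 5 + 3 ↦ 6 + 3|_6 = 9 ⇒ 8
(1) 8|_6 = 6 + 2 ↦ 7 + 2|_7 = 9 ⇒ 8
(2) 8|_7 = 7 + 1 ↦ 8 + 1|_8 = 9 ⇒ 8
(3) 8|_8 = 8 ↦ 9|_9 = 9 ⇒ 8

8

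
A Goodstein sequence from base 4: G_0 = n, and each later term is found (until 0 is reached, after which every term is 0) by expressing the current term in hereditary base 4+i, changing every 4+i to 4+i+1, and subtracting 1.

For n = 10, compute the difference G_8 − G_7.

[0] 10 ≡ 2·4 + 2 (base 4). Lift 5: 12. −1: 11.
[1] 11 ≡ 2·5 + 1 (base 5). Lift 6: 13. −1: 12.
[2] 12 ≡ 2·6 (base 6). Lift 7: 14. −1: 13.
[3] 13 ≡ 7 + 6 (base 7). Lift 8: 14. −1: 13.
[4] 13 ≡ 8 + 5 (base 8). Lift 9: 14. −1: 13.
[5] 13 ≡ 9 + 4 (base 9). Lift 10: 14. −1: 13.
[6] 13 ≡ 10 + 3 (base 10). Lift 11: 14. −1: 13.
[7] 13 ≡ 11 + 2 (base 11). Lift 12: 14. −1: 13.

0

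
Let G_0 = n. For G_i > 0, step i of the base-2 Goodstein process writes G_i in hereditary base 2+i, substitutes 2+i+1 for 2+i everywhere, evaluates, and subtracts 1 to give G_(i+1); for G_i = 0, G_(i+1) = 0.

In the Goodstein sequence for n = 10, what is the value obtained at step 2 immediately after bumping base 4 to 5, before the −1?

15626

10 —HB2→ 2^(2 + 1) + 2 —bump→ 3^(3 + 1) + 3 = 84 —(−1)→ 83
83 —HB3→ 3^(3 + 1) + 2 —bump→ 4^(4 + 1) + 2 = 1026 —(−1)→ 1025
1025 —HB4→ 4^(4 + 1) + 1 —bump→ 5^(5 + 1) + 1 = 15626 —(−1)→ 15625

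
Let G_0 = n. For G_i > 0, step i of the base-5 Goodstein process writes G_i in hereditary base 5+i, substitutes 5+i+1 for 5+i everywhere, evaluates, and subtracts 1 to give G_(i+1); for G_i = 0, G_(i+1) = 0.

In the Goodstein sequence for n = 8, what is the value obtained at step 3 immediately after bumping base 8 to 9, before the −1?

i=0: 8 = 5 + 3 (b=5); 5→6: 6 + 3 = 9; 9−1 = 8
i=1: 8 = 6 + 2 (b=6); 6→7: 7 + 2 = 9; 9−1 = 8
i=2: 8 = 7 + 1 (b=7); 7→8: 8 + 1 = 9; 9−1 = 8

9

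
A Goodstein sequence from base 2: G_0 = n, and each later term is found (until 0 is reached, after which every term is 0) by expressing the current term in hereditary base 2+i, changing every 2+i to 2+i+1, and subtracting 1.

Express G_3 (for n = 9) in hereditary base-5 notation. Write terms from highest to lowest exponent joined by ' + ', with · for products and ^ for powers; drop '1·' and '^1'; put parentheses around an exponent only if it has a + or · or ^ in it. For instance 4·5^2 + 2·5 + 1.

3·5^5 + 3·5^3 + 3·5^2 + 3·5 + 2

G_0 = 9. HB_2(9) = 2^(2 + 1) + 1. Bump = 82. G_1 = 81.
G_1 = 81. HB_3(81) = 3^(3 + 1). Bump = 1024. G_2 = 1023.
G_2 = 1023. HB_4(1023) = 3·4^4 + 3·4^3 + 3·4^2 + 3·4 + 3. Bump = 9843. G_3 = 9842.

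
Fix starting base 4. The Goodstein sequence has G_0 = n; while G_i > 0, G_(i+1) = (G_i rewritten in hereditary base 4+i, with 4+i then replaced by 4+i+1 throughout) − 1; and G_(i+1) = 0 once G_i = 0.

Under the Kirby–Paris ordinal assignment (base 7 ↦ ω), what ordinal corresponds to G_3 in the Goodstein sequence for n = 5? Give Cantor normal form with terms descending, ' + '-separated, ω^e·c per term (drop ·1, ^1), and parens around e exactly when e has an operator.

4

G_0 = 5. HB_4(5) = 4 + 1. Bump = 6. G_1 = 5.
G_1 = 5. HB_5(5) = 5. Bump = 6. G_2 = 5.
G_2 = 5. HB_6(5) = 5. Bump = 5. G_3 = 4.
G_3 = 4. HB_7(4) = 4. Bump = 4. G_4 = 3.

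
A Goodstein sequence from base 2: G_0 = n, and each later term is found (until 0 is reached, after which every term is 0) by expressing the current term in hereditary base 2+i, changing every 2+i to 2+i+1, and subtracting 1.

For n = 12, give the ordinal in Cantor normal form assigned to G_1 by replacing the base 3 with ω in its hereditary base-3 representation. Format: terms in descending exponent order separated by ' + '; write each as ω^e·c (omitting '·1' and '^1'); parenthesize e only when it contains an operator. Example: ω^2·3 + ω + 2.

G_0 = 12. HB_2(12) = 2^(2 + 1) + 2^2. Bump = 108. G_1 = 107.
G_1 = 107. HB_3(107) = 3^(3 + 1) + 2·3^2 + 2·3 + 2. Bump = 1066. G_2 = 1065.

ω^(ω + 1) + ω^2·2 + ω·2 + 2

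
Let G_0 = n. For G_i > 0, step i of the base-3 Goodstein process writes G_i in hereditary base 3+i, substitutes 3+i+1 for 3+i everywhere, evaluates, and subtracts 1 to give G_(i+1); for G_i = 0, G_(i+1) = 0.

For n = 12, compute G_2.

27

i=0: 12 = 3^2 + 3 (b=3); 3→4: 4^2 + 4 = 20; 20−1 = 19
i=1: 19 = 4^2 + 3 (b=4); 4→5: 5^2 + 3 = 28; 28−1 = 27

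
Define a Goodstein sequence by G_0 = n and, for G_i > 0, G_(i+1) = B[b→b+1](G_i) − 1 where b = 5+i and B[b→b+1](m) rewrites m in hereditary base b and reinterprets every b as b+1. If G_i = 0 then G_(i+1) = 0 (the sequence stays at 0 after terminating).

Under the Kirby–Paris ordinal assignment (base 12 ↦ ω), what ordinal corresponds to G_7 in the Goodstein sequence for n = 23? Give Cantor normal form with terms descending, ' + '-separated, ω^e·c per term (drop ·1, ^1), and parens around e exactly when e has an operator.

base 5: 23 = 4·5 + 3; at 6: 4·6 + 3 = 27; next = 26
base 6: 26 = 4·6 + 2; at 7: 4·7 + 2 = 30; next = 29
base 7: 29 = 4·7 + 1; at 8: 4·8 + 1 = 33; next = 32
base 8: 32 = 4·8; at 9: 4·9 = 36; next = 35
base 9: 35 = 3·9 + 8; at 10: 3·10 + 8 = 38; next = 37
base 10: 37 = 3·10 + 7; at 11: 3·11 + 7 = 40; next = 39
base 11: 39 = 3·11 + 6; at 12: 3·12 + 6 = 42; next = 41

ω·3 + 5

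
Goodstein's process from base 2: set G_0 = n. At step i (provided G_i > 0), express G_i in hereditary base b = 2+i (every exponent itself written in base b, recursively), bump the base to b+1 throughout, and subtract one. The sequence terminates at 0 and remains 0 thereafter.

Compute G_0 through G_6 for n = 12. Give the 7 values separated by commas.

12, 107, 1065, 15685, 280019, 5764910, 134217867

12 —HB2→ 2^(2 + 1) + 2^2 —bump→ 3^(3 + 1) + 3^3 = 108 —(−1)→ 107
107 —HB3→ 3^(3 + 1) + 2·3^2 + 2·3 + 2 —bump→ 4^(4 + 1) + 2·4^2 + 2·4 + 2 = 1066 —(−1)→ 1065
1065 —HB4→ 4^(4 + 1) + 2·4^2 + 2·4 + 1 —bump→ 5^(5 + 1) + 2·5^2 + 2·5 + 1 = 15686 —(−1)→ 15685
15685 —HB5→ 5^(5 + 1) + 2·5^2 + 2·5 —bump→ 6^(6 + 1) + 2·6^2 + 2·6 = 280020 —(−1)→ 280019
280019 —HB6→ 6^(6 + 1) + 2·6^2 + 6 + 5 —bump→ 7^(7 + 1) + 2·7^2 + 7 + 5 = 5764911 —(−1)→ 5764910
5764910 —HB7→ 7^(7 + 1) + 2·7^2 + 7 + 4 —bump→ 8^(8 + 1) + 2·8^2 + 8 + 4 = 134217868 —(−1)→ 134217867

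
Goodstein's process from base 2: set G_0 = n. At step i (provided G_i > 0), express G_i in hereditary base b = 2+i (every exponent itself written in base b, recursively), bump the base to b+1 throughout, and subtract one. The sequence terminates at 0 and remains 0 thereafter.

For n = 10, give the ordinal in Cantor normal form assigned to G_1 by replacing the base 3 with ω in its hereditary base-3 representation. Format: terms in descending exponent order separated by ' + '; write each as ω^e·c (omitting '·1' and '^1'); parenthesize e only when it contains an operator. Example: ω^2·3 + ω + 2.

step 0: 10 = 2^(2 + 1) + 2; sub 3 for 2: 3^(3 + 1) + 3; = 84; G_1 = 84−1 = 83
step 1: 83 = 3^(3 + 1) + 2; sub 4 for 3: 4^(4 + 1) + 2; = 1026; G_2 = 1026−1 = 1025

ω^(ω + 1) + 2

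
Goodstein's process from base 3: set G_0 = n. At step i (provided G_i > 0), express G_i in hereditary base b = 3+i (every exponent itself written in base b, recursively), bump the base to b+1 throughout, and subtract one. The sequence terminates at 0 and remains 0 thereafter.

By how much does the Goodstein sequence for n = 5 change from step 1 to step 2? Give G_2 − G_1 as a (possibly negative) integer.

base 3: 5 = 3 + 2; at 4: 4 + 2 = 6; next = 5
base 4: 5 = 4 + 1; at 5: 5 + 1 = 6; next = 5

0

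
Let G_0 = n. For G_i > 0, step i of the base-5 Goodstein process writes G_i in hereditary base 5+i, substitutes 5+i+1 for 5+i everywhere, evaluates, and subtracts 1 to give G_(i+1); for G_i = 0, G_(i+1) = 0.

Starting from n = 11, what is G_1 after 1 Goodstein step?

(0) 11|_5 = 2·5 + 1 ↦ 2·6 + 1|_6 = 13 ⇒ 12
(1) 12|_6 = 2·6 ↦ 2·7|_7 = 14 ⇒ 13

12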